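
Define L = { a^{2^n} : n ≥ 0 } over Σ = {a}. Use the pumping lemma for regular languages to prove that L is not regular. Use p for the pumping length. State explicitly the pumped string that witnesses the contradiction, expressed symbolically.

Toward a contradiction, assume L is regular with pumping length p.
Take w = a^{2^p} ∈ L with |w| = 2^p ≥ p.
Write w = xyz as guaranteed by the lemma, with |xy| ≤ p and y is nonempty.
Then y = a^k for some k with 1 ≤ k ≤ p.
Pump with i = 2: xy^2z = a^{2^p+k}. Since 1 ≤ k ≤ p < 2^p, we have 2^p < 2^p+k < 2^{p+1}, so 2^p+k is not a power of 2. So xy^2z ∉ L.
Contradiction. Therefore L is not regular.

a^{2^p+k}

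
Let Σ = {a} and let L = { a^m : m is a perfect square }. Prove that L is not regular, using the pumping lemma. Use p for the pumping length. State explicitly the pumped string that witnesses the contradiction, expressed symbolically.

a^{p²+k}

Assume L is regular. Let p be the pumping length given by the pumping lemma.
Take w = a^{p²} ∈ L with |w| = p² ≥ p.
By the pumping lemma, w = xyz with |xy| ≤ p and |y| > 0.
Then y = a^k for some k with 1 ≤ k ≤ p.
Pump with i = 2: xy^2z = a^{p²+k}. Since 1 ≤ k ≤ p, p² < p²+k ≤ p²+p < (p+1)², so p²+k lies strictly between consecutive squares and is not a perfect square. So xy^2z ∉ L.
This is a contradiction; hence L is not regular.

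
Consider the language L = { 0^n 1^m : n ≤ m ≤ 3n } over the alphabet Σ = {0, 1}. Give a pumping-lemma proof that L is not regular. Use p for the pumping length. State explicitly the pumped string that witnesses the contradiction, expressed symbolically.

Assume L is regular; let p be its pumping constant.
Take w = 0^p 1^p ∈ L (since p ≤ p ≤ 3p), with |w| = 2p ≥ p.
The pumping lemma gives a decomposition w = xyz where |xy| ≤ p and |y| ≥ 1.
The first p characters of w are 0's, so xy (and hence y) consists only of 0's. Write y = 0^k, 1 ≤ k ≤ p.
Pump with i = 2: xy^2z = 0^{p+k} 1^p. Now n = p+k > p = m, so the condition n ≤ m fails. Thus xy^2z ∉ L.
This is a contradiction; hence L is not regular.

0^{p+k} 1^p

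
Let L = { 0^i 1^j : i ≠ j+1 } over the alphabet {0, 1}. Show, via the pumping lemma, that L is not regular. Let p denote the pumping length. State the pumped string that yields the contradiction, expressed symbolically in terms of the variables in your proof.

Assume L is regular. Let p be the pumping length given by the pumping lemma.
Choose w = 0^p 1^{p+p!-1}. Since p ≠ (p+p!-1)+1 = p+p!, w ∈ L; and |w| ≥ p.
Write w = xyz as guaranteed by the lemma, with |xy| ≤ p and |y| > 0.
Because |xy| ≤ p and w begins with p copies of 0, we have y = 0^k with 1 ≤ k ≤ p.
Since 1 ≤ k ≤ p, k divides p!; set t = 1 + p!/k. Then xy^t z has p + (p!/k)·k = p + p! copies of 0. Now the 0-count is p+p! and (1-count)+1 = (p+p!-1)+1 = p+p!, so i ≠ j+1 fails. So xy^t z = 0^{p+p!} 1^{p+p!-1} ∉ L.
This is a contradiction; hence L is not regular.

0^{p+p!} 1^{p+p!-1}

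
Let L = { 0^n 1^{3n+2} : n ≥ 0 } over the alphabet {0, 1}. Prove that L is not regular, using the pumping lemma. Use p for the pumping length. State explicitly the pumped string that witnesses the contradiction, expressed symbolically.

Suppose for contradiction that L is regular, and let p be the pumping length.
Choose w = 0^p 1^{3p+2}, which is in L with |w| = 4p+2 ≥ p.
By the pumping lemma, w = xyz with |xy| ≤ p and |y| > 0.
Because |xy| ≤ p and w begins with p copies of 0, we have y = 0^k with 1 ≤ k ≤ p.
Pump with i = 2: xy^2z = 0^{p+k} 1^{3p+2}. For this to lie in L we would need 3p+2 = 3(p+k)+2, which forces k = 0. But k ≥ 1, so xy^2z ∉ L.
Contradiction. Therefore L is not regular.

0^{p+k} 1^{3p+2}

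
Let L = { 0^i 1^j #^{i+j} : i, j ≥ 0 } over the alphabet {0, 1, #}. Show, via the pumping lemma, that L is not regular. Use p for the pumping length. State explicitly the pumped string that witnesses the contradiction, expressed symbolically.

Suppose for contradiction that L is regular, and let p be the pumping length.
Take w = 0^p 1^p #^{2p} ∈ L (with i=j=p, i+j=2p), |w| = 4p ≥ p.
The pumping lemma gives a decomposition w = xyz where |xy| ≤ p and |y| ≥ 1.
The first p characters of w are 0's, so xy (and hence y) consists only of 0's. Write y = 0^k, 1 ≤ k ≤ p.
Consider xy^2z = 0^{p+k} 1^p #^{2p}. Now the 0- and 1-counts sum to 2p+k, but the #-count is 2p ≠ 2p+k. So xy^2z ∉ L.
Contradiction. Therefore L is not regular.

0^{p+k} 1^p #^{2p}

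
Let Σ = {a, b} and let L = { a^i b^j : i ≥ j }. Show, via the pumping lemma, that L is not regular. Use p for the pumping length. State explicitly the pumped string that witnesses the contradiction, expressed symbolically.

a^{p-k} b^p

Assume L is regular; let p be its pumping constant.
Choose w = a^p b^p ∈ L, with |w| = 2p ≥ p.
Write w = xyz as guaranteed by the lemma, with |xy| ≤ p and y is nonempty.
Because |xy| ≤ p and w begins with p copies of a, we have y = a^k with 1 ≤ k ≤ p.
Consider xy^0z = xz = a^{p-k} b^p. Since k ≥ 1, the a-count p-k is less than p, so i ≥ j fails; thus xz ∉ L.
This is a contradiction; hence L is not regular.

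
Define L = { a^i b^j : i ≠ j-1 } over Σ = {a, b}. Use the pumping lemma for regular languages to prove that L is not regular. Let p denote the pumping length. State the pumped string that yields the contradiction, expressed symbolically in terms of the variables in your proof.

Assume L is regular; let p be its pumping constant.
Choose w = a^p b^{p+p!+1}. Since p ≠ (p+p!+1)-1 = p+p!, w ∈ L; and |w| ≥ p.
Write w = xyz as guaranteed by the lemma, with |xy| ≤ p and |y| ≥ 1.
Since the first p symbols of w are all a's and |xy| ≤ p, y lies entirely in the leading a-block: y = a^k for some k with 1 ≤ k ≤ p.
Since 1 ≤ k ≤ p, k divides p!; set t = 1 + p!/k. Then xy^t z has p + (p!/k)·k = p + p! copies of a. Now the a-count is p+p! and (b-count)-1 = (p+p!+1)-1 = p+p!, so i ≠ j-1 fails. So xy^t z = a^{p+p!} b^{p+p!+1} ∉ L.
This is a contradiction; hence L is not regular.

a^{p+p!} b^{p+p!+1}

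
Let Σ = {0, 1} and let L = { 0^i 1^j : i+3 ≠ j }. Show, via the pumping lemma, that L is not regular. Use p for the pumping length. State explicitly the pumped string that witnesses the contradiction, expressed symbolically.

Assume L is regular; let p be its pumping constant.
Choose w = 0^p 1^{p+p!+3}. Since p ≠ (p+p!+3)-3 = p+p!, w ∈ L; and |w| ≥ p.
The pumping lemma gives a decomposition w = xyz where |xy| ≤ p and y is nonempty.
The first p characters of w are 0's, so xy (and hence y) consists only of 0's. Write y = 0^k, 1 ≤ k ≤ p.
Since 1 ≤ k ≤ p, k divides p!; set t = 1 + p!/k. Then xy^t z has p + (p!/k)·k = p + p! copies of 0. Now the 0-count is p+p! and (1-count)-3 = (p+p!+3)-3 = p+p!, so i+3 ≠ j fails. So xy^t z = 0^{p+p!} 1^{p+p!+3} ∉ L.
This is a contradiction; hence L is not regular.

0^{p+p!} 1^{p+p!+3}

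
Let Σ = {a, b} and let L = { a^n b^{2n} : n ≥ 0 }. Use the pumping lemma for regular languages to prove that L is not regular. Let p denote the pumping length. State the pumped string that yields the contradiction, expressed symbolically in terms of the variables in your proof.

Assume L is regular. Let p be the pumping length given by the pumping lemma.
Let w = a^p b^{2p} ∈ L; note |w| = 3p ≥ p.
By the pumping lemma, w = xyz with |xy| ≤ p and |y| > 0.
The first p characters of w are a's, so xy (and hence y) consists only of a's. Write y = a^k, 1 ≤ k ≤ p.
Pump with i = 2: xy^2z = a^{p+k} b^{2p}. For this to lie in L we would need 2p = 2(p+k), which forces k = 0. But k ≥ 1, so xy^2z ∉ L.
Contradiction. Therefore L is not regular.

a^{p+k} b^{2p}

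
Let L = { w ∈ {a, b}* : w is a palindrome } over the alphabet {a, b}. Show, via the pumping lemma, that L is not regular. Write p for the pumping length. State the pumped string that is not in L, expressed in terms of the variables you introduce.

a^{p+k} b a^p

Toward a contradiction, assume L is regular with pumping length p.
Take w = a^p b a^p, a palindrome of length 2p+1 ≥ p.
The pumping lemma gives a decomposition w = xyz where |xy| ≤ p and |y| > 0.
Because |xy| ≤ p and w begins with p copies of a, we have y = a^k with 1 ≤ k ≤ p.
Pump with i = 2: xy^2z = a^{p+k} b a^p. Its reverse is a^p b a^{p+k}, which differs from xy^2z since k ≥ 1. So xy^2z is not a palindrome and xy^2z ∉ L.
This is a contradiction; hence L is not regular.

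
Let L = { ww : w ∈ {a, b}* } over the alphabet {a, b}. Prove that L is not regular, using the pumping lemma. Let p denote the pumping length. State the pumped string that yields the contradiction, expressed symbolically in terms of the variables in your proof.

a^{p+k} b^p a^p b^p

Assume L is regular; let p be its pumping constant.
Take w = a^p b^p a^p b^p = uu where u = a^pb^p; then w ∈ L and |w| = 4p ≥ p.
By the pumping lemma, w = xyz with |xy| ≤ p and |y| ≥ 1.
The first p characters of w are a's, so xy (and hence y) consists only of a's. Write y = a^k, 1 ≤ k ≤ p.
Pump with i = 2: xy^2z = a^{p+k} b^p a^p b^p, of length 4p+k. Suppose this equals vv. The string starts with a and ends with b, so v does too; thus the boundary between the two copies of v is a b→a transition. There is exactly one such transition, at position 2p+k, so |v| = 2p+k and |vv| = 4p+2k ≠ 4p+k since k ≥ 1. So xy^2z ∉ L.
Contradiction. Therefore L is not regular.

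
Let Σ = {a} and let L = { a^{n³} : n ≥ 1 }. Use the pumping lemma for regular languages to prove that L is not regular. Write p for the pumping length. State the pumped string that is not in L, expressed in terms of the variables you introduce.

a^{p³+k}

Assume L is regular; let p be its pumping constant.
Take w = a^{p³} ∈ L with |w| = p³ ≥ p.
Write w = xyz as guaranteed by the lemma, with |xy| ≤ p and y is nonempty.
Then y = a^k for some k with 1 ≤ k ≤ p.
Pump with i = 2: xy^2z = a^{p³+k}. Since 1 ≤ k ≤ p, p³ < p³+k ≤ p³+p < p³+3p²+3p+1 = (p+1)³, so p³+k is not a perfect cube. So xy^2z ∉ L.
Contradiction. Therefore L is not regular.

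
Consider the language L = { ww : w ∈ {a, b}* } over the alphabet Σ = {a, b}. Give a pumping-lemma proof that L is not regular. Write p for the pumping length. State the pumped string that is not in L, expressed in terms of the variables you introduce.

a^{p+k} b^p a^p b^p

Assume L is regular; let p be its pumping constant.
Take w = a^p b^p a^p b^p = uu where u = a^pb^p; then w ∈ L and |w| = 4p ≥ p.
The pumping lemma gives a decomposition w = xyz where |xy| ≤ p and y is nonempty.
Because |xy| ≤ p and w begins with p copies of a, we have y = a^k with 1 ≤ k ≤ p.
Pump with i = 2: xy^2z = a^{p+k} b^p a^p b^p, of length 4p+k. Suppose this equals vv. The string starts with a and ends with b, so v does too; thus the boundary between the two copies of v is a b→a transition. There is exactly one such transition, at position 2p+k, so |v| = 2p+k and |vv| = 4p+2k ≠ 4p+k since k ≥ 1. So xy^2z ∉ L.
This is a contradiction; hence L is not regular.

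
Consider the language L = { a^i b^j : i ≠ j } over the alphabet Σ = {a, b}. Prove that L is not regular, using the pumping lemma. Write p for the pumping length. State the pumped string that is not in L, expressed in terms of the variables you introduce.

a^{p+p!} b^{p+p!}

Assume L is regular; let p be its pumping constant.
Choose w = a^p b^{p+p!}. Since p ≠ p+p!, w ∈ L; and |w| ≥ p.
Write w = xyz as guaranteed by the lemma, with |xy| ≤ p and y is nonempty.
The first p characters of w are a's, so xy (and hence y) consists only of a's. Write y = a^k, 1 ≤ k ≤ p.
Since 1 ≤ k ≤ p, k divides p!; set t = 1 + p!/k. Then xy^t z has p + (p!/k)·k = p + p! copies of a. Now the a-count equals the b-count, so i ≠ j fails. So xy^t z = a^{p+p!} b^{p+p!} ∉ L.
This contradicts the pumping lemma, so L is not regular.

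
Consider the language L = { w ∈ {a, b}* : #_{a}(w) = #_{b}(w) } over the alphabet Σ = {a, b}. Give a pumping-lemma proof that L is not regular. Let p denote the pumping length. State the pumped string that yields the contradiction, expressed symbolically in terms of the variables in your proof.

a^{p+k} b^p

Toward a contradiction, assume L is regular with pumping length p.
Choose w = a^p b^p ∈ L with |w| = 2p ≥ p.
Write w = xyz as guaranteed by the lemma, with |xy| ≤ p and |y| ≥ 1.
The first p characters of w are a's, so xy (and hence y) consists only of a's. Write y = a^k, 1 ≤ k ≤ p.
Pump with i = 2: xy^2z = a^{p+k} b^p has p+k occurrences of a but only p of b. Since k ≥ 1 the counts differ, so xy^2z ∉ L.
This contradicts the pumping lemma, so L is not regular.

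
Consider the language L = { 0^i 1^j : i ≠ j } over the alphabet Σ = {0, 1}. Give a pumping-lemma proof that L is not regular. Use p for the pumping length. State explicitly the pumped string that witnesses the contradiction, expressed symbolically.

Assume L is regular. Let p be the pumping length given by the pumping lemma.
Choose w = 0^p 1^{p+p!}. Since p ≠ p+p!, w ∈ L; and |w| ≥ p.
The pumping lemma gives a decomposition w = xyz where |xy| ≤ p and |y| > 0.
Since the first p symbols of w are all 0's and |xy| ≤ p, y lies entirely in the leading 0-block: y = 0^k for some k with 1 ≤ k ≤ p.
Since 1 ≤ k ≤ p, k divides p!; set t = 1 + p!/k. Then xy^t z has p + (p!/k)·k = p + p! copies of 0. Now the 0-count equals the 1-count, so i ≠ j fails. So xy^t z = 0^{p+p!} 1^{p+p!} ∉ L.
This is a contradiction; hence L is not regular.

0^{p+p!} 1^{p+p!}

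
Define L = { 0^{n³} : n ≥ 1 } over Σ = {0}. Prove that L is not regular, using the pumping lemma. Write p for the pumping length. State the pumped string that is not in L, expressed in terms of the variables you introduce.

0^{p³+k}

Assume L is regular. Let p be the pumping length given by the pumping lemma.
Take w = 0^{p³} ∈ L with |w| = p³ ≥ p.
Write w = xyz as guaranteed by the lemma, with |xy| ≤ p and |y| > 0.
Then y = 0^k for some k with 1 ≤ k ≤ p.
Pump with i = 2: xy^2z = 0^{p³+k}. Since 1 ≤ k ≤ p, p³ < p³+k ≤ p³+p < p³+3p²+3p+1 = (p+1)³, so p³+k is not a perfect cube. So xy^2z ∉ L.
Contradiction. Therefore L is not regular.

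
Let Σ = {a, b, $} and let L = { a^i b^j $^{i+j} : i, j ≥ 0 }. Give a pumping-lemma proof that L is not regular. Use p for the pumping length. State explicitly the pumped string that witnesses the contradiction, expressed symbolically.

a^{p+k} b^p $^{2p}

Suppose for contradiction that L is regular, and let p be the pumping length.
Take w = a^p b^p $^{2p} ∈ L (with i=j=p, i+j=2p), |w| = 4p ≥ p.
The pumping lemma gives a decomposition w = xyz where |xy| ≤ p and |y| ≥ 1.
Because |xy| ≤ p and w begins with p copies of a, we have y = a^k with 1 ≤ k ≤ p.
Consider xy^2z = a^{p+k} b^p $^{2p}. Now the a- and b-counts sum to 2p+k, but the $-count is 2p ≠ 2p+k. So xy^2z ∉ L.
This contradicts the pumping lemma, so L is not regular.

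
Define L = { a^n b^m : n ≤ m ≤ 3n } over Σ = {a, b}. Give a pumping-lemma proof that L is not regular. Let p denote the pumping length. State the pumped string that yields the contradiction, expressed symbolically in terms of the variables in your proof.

Assume L is regular. Let p be the pumping length given by the pumping lemma.
Take w = a^p b^p ∈ L (since p ≤ p ≤ 3p), with |w| = 2p ≥ p.
The pumping lemma gives a decomposition w = xyz where |xy| ≤ p and |y| > 0.
Because |xy| ≤ p and w begins with p copies of a, we have y = a^k with 1 ≤ k ≤ p.
Pump with i = 2: xy^2z = a^{p+k} b^p. Now n = p+k > p = m, so the condition n ≤ m fails. Thus xy^2z ∉ L.
This contradicts the pumping lemma, so L is not regular.

a^{p+k} b^p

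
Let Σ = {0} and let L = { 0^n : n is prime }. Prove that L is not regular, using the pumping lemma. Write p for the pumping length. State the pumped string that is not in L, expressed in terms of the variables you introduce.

0^{q(1+k)}

Suppose for contradiction that L is regular, and let p be the pumping length.
Let q be a prime with q ≥ p+2 (infinitely many primes exist), and take w = 0^q ∈ L with |w| = q ≥ p.
By the pumping lemma, w = xyz with |xy| ≤ p and |y| > 0.
Then y = 0^k for some k with 1 ≤ k ≤ p.
Since 1 ≤ k ≤ p, |xz| = q-k. Pump with i = q+1: |xy^{q+1}z| = (q-k)+(q+1)k = q+qk = q(1+k), which is composite (both factors ≥ 2). So xy^{q+1}z = 0^{q(1+k)} ∉ L.
Contradiction. Therefore L is not regular.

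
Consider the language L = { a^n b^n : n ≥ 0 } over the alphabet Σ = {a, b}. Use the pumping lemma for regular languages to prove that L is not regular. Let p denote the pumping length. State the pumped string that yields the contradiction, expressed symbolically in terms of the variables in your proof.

Assume L is regular. Let p be the pumping length given by the pumping lemma.
Take w = a^p b^p. Then w ∈ L and |w| = 2p ≥ p.
By the pumping lemma, w = xyz with |xy| ≤ p and y is nonempty.
Since the first p symbols of w are all a's and |xy| ≤ p, y lies entirely in the leading a-block: y = a^k for some k with 1 ≤ k ≤ p.
Pump with i = 2: xy^2z = a^{p+k} b^p. For this to lie in L we would need p = p+k, which forces k = 0. But k ≥ 1, so xy^2z ∉ L.
Contradiction. Therefore L is not regular.

a^{p+k} b^p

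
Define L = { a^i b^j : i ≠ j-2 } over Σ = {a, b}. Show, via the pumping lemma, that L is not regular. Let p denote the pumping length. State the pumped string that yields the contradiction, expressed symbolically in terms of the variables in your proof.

Suppose for contradiction that L is regular, and let p be the pumping length.
Choose w = a^p b^{p+p!+2}. Since p ≠ (p+p!+2)-2 = p+p!, w ∈ L; and |w| ≥ p.
The pumping lemma gives a decomposition w = xyz where |xy| ≤ p and |y| > 0.
Because |xy| ≤ p and w begins with p copies of a, we have y = a^k with 1 ≤ k ≤ p.
Since 1 ≤ k ≤ p, k divides p!; set t = 1 + p!/k. Then xy^t z has p + (p!/k)·k = p + p! copies of a. Now the a-count is p+p! and (b-count)-2 = (p+p!+2)-2 = p+p!, so i ≠ j-2 fails. So xy^t z = a^{p+p!} b^{p+p!+2} ∉ L.
Contradiction. Therefore L is not regular.

a^{p+p!} b^{p+p!+2}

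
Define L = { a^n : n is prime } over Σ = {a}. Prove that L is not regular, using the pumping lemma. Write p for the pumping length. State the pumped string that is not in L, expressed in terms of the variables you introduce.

a^{q(1+k)}

Assume L is regular. Let p be the pumping length given by the pumping lemma.
Let q be a prime with q ≥ p+2 (infinitely many primes exist), and take w = a^q ∈ L with |w| = q ≥ p.
By the pumping lemma, w = xyz with |xy| ≤ p and |y| > 0.
Then y = a^k for some k with 1 ≤ k ≤ p.
Since 1 ≤ k ≤ p, |xz| = q-k. Pump with i = q+1: |xy^{q+1}z| = (q-k)+(q+1)k = q+qk = q(1+k), which is composite (both factors ≥ 2). So xy^{q+1}z = a^{q(1+k)} ∉ L.
This is a contradiction; hence L is not regular.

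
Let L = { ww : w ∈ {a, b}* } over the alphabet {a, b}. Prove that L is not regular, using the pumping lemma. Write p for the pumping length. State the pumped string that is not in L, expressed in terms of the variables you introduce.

Toward a contradiction, assume L is regular with pumping length p.
Take w = a^p b^p a^p b^p = uu where u = a^pb^p; then w ∈ L and |w| = 4p ≥ p.
By the pumping lemma, w = xyz with |xy| ≤ p and |y| ≥ 1.
The first p characters of w are a's, so xy (and hence y) consists only of a's. Write y = a^k, 1 ≤ k ≤ p.
Pump with i = 2: xy^2z = a^{p+k} b^p a^p b^p, of length 4p+k. Suppose this equals vv. The string starts with a and ends with b, so v does too; thus the boundary between the two copies of v is a b→a transition. There is exactly one such transition, at position 2p+k, so |v| = 2p+k and |vv| = 4p+2k ≠ 4p+k since k ≥ 1. So xy^2z ∉ L.
Contradiction. Therefore L is not regular.

a^{p+k} b^p a^p b^p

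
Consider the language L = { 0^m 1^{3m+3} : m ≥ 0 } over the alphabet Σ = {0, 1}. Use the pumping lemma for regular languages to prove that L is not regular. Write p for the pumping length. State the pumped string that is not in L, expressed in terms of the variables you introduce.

0^{p+k} 1^{3p+3}

Suppose for contradiction that L is regular, and let p be the pumping length.
Take w = 0^p 1^{3p+3}. Then w ∈ L and |w| = 4p+3 ≥ p.
The pumping lemma gives a decomposition w = xyz where |xy| ≤ p and |y| ≥ 1.
The first p characters of w are 0's, so xy (and hence y) consists only of 0's. Write y = 0^k, 1 ≤ k ≤ p.
Pump with i = 2: xy^2z = 0^{p+k} 1^{3p+3}. For this to lie in L we would need 3p+3 = 3(p+k)+3, which forces k = 0. But k ≥ 1, so xy^2z ∉ L.
This is a contradiction; hence L is not regular.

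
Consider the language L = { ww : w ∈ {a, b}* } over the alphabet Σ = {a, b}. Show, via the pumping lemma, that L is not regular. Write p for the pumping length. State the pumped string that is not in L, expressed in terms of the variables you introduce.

a^{p+k} b^p a^p b^p

Suppose for contradiction that L is regular, and let p be the pumping length.
Take w = a^p b^p a^p b^p = uu where u = a^pb^p; then w ∈ L and |w| = 4p ≥ p.
The pumping lemma gives a decomposition w = xyz where |xy| ≤ p and |y| > 0.
The first p characters of w are a's, so xy (and hence y) consists only of a's. Write y = a^k, 1 ≤ k ≤ p.
Pump with i = 2: xy^2z = a^{p+k} b^p a^p b^p, of length 4p+k. Suppose this equals vv. The string starts with a and ends with b, so v does too; thus the boundary between the two copies of v is a b→a transition. There is exactly one such transition, at position 2p+k, so |v| = 2p+k and |vv| = 4p+2k ≠ 4p+k since k ≥ 1. So xy^2z ∉ L.
Contradiction. Therefore L is not regular.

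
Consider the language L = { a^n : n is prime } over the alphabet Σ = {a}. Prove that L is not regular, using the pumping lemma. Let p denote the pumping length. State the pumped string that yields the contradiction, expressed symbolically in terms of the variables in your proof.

a^{q(1+k)}

Assume L is regular; let p be its pumping constant.
Let q be a prime with q ≥ p+2 (infinitely many primes exist), and take w = a^q ∈ L with |w| = q ≥ p.
The pumping lemma gives a decomposition w = xyz where |xy| ≤ p and |y| > 0.
Then y = a^k for some k with 1 ≤ k ≤ p.
Since 1 ≤ k ≤ p, |xz| = q-k. Pump with i = q+1: |xy^{q+1}z| = (q-k)+(q+1)k = q+qk = q(1+k), which is composite (both factors ≥ 2). So xy^{q+1}z = a^{q(1+k)} ∉ L.
This is a contradiction; hence L is not regular.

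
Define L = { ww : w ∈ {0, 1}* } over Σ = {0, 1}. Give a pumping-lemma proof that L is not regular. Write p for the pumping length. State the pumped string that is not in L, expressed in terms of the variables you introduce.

Suppose for contradiction that L is regular, and let p be the pumping length.
Take w = 0^p 1^p 0^p 1^p = uu where u = 0^p1^p; then w ∈ L and |w| = 4p ≥ p.
Write w = xyz as guaranteed by the lemma, with |xy| ≤ p and y is nonempty.
Because |xy| ≤ p and w begins with p copies of 0, we have y = 0^k with 1 ≤ k ≤ p.
Pump with i = 2: xy^2z = 0^{p+k} 1^p 0^p 1^p, of length 4p+k. Suppose this equals vv. The string starts with 0 and ends with 1, so v does too; thus the boundary between the two copies of v is a 1→0 transition. There is exactly one such transition, at position 2p+k, so |v| = 2p+k and |vv| = 4p+2k ≠ 4p+k since k ≥ 1. So xy^2z ∉ L.
Contradiction. Therefore L is not regular.

0^{p+k} 1^p 0^p 1^p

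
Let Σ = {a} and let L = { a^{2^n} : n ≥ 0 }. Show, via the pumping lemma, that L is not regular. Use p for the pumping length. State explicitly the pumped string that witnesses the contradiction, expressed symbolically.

a^{2^p+k}

Assume L is regular; let p be its pumping constant.
Take w = a^{2^p} ∈ L with |w| = 2^p ≥ p.
The pumping lemma gives a decomposition w = xyz where |xy| ≤ p and y is nonempty.
Then y = a^k for some k with 1 ≤ k ≤ p.
Pump with i = 2: xy^2z = a^{2^p+k}. Since 1 ≤ k ≤ p < 2^p, we have 2^p < 2^p+k < 2^{p+1}, so 2^p+k is not a power of 2. So xy^2z ∉ L.
This contradicts the pumping lemma, so L is not regular.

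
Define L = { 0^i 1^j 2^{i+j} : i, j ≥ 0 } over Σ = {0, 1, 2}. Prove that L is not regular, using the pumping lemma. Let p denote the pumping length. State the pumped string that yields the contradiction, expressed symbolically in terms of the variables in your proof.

Suppose for contradiction that L is regular, and let p be the pumping length.
Take w = 0^p 1^p 2^{2p} ∈ L (with i=j=p, i+j=2p), |w| = 4p ≥ p.
Write w = xyz as guaranteed by the lemma, with |xy| ≤ p and y is nonempty.
Because |xy| ≤ p and w begins with p copies of 0, we have y = 0^k with 1 ≤ k ≤ p.
Consider xy^2z = 0^{p+k} 1^p 2^{2p}. Now the 0- and 1-counts sum to 2p+k, but the 2-count is 2p ≠ 2p+k. So xy^2z ∉ L.
Contradiction. Therefore L is not regular.

0^{p+k} 1^p 2^{2p}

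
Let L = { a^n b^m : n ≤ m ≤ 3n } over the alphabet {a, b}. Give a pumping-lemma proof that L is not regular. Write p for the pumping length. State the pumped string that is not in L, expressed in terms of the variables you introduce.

a^{p+k} b^p

Assume L is regular; let p be its pumping constant.
Take w = a^p b^p ∈ L (since p ≤ p ≤ 3p), with |w| = 2p ≥ p.
The pumping lemma gives a decomposition w = xyz where |xy| ≤ p and y is nonempty.
Since the first p symbols of w are all a's and |xy| ≤ p, y lies entirely in the leading a-block: y = a^k for some k with 1 ≤ k ≤ p.
Pump with i = 2: xy^2z = a^{p+k} b^p. Now n = p+k > p = m, so the condition n ≤ m fails. Thus xy^2z ∉ L.
Contradiction. Therefore L is not regular.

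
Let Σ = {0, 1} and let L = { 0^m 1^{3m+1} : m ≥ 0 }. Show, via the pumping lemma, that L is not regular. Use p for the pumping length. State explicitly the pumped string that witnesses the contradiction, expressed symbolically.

0^{p+k} 1^{3p+1}

Toward a contradiction, assume L is regular with pumping length p.
Choose w = 0^p 1^{3p+1}, which is in L with |w| = 4p+1 ≥ p.
Write w = xyz as guaranteed by the lemma, with |xy| ≤ p and |y| > 0.
Because |xy| ≤ p and w begins with p copies of 0, we have y = 0^k with 1 ≤ k ≤ p.
Pump with i = 2: xy^2z = 0^{p+k} 1^{3p+1}. For this to lie in L we would need 3p+1 = 3(p+k)+1, which forces k = 0. But k ≥ 1, so xy^2z ∉ L.
This contradicts the pumping lemma, so L is not regular.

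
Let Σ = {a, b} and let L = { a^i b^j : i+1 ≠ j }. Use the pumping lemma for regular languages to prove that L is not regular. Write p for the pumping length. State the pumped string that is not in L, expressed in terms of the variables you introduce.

Assume L is regular; let p be its pumping constant.
Choose w = a^p b^{p+p!+1}. Since p ≠ (p+p!+1)-1 = p+p!, w ∈ L; and |w| ≥ p.
The pumping lemma gives a decomposition w = xyz where |xy| ≤ p and y is nonempty.
Since the first p symbols of w are all a's and |xy| ≤ p, y lies entirely in the leading a-block: y = a^k for some k with 1 ≤ k ≤ p.
Since 1 ≤ k ≤ p, k divides p!; set t = 1 + p!/k. Then xy^t z has p + (p!/k)·k = p + p! copies of a. Now the a-count is p+p! and (b-count)-1 = (p+p!+1)-1 = p+p!, so i+1 ≠ j fails. So xy^t z = a^{p+p!} b^{p+p!+1} ∉ L.
This contradicts the pumping lemma, so L is not regular.

a^{p+p!} b^{p+p!+1}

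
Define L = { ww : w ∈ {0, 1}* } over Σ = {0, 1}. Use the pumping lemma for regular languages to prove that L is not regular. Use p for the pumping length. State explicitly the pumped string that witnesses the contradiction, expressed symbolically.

Toward a contradiction, assume L is regular with pumping length p.
Take w = 0^p 1^p 0^p 1^p = uu where u = 0^p1^p; then w ∈ L and |w| = 4p ≥ p.
The pumping lemma gives a decomposition w = xyz where |xy| ≤ p and |y| > 0.
Since the first p symbols of w are all 0's and |xy| ≤ p, y lies entirely in the leading 0-block: y = 0^k for some k with 1 ≤ k ≤ p.
Pump with i = 2: xy^2z = 0^{p+k} 1^p 0^p 1^p, of length 4p+k. Suppose this equals vv. The string starts with 0 and ends with 1, so v does too; thus the boundary between the two copies of v is a 1→0 transition. There is exactly one such transition, at position 2p+k, so |v| = 2p+k and |vv| = 4p+2k ≠ 4p+k since k ≥ 1. So xy^2z ∉ L.
This is a contradiction; hence L is not regular.

0^{p+k} 1^p 0^p 1^p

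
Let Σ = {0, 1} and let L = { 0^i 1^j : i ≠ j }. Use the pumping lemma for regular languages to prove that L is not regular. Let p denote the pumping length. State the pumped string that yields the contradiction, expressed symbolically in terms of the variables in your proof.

0^{p+p!} 1^{p+p!}

Toward a contradiction, assume L is regular with pumping length p.
Choose w = 0^p 1^{p+p!}. Since p ≠ p+p!, w ∈ L; and |w| ≥ p.
By the pumping lemma, w = xyz with |xy| ≤ p and |y| > 0.
Because |xy| ≤ p and w begins with p copies of 0, we have y = 0^k with 1 ≤ k ≤ p.
Since 1 ≤ k ≤ p, k divides p!; set t = 1 + p!/k. Then xy^t z has p + (p!/k)·k = p + p! copies of 0. Now the 0-count equals the 1-count, so i ≠ j fails. So xy^t z = 0^{p+p!} 1^{p+p!} ∉ L.
This contradicts the pumping lemma, so L is not regular.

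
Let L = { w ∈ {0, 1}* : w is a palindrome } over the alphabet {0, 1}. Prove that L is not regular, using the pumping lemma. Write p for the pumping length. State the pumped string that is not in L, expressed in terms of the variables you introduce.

0^{p+k} 1 0^p

Toward a contradiction, assume L is regular with pumping length p.
Take w = 0^p 1 0^p, a palindrome of length 2p+1 ≥ p.
The pumping lemma gives a decomposition w = xyz where |xy| ≤ p and |y| > 0.
Since the first p symbols of w are all 0's and |xy| ≤ p, y lies entirely in the leading 0-block: y = 0^k for some k with 1 ≤ k ≤ p.
Pump with i = 2: xy^2z = 0^{p+k} 1 0^p. Its reverse is 0^p 1 0^{p+k}, which differs from xy^2z since k ≥ 1. So xy^2z is not a palindrome and xy^2z ∉ L.
Contradiction. Therefore L is not regular.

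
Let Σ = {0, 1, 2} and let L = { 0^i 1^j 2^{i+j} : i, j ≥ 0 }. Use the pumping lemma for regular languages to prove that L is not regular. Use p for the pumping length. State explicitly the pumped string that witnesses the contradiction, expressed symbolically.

Suppose for contradiction that L is regular, and let p be the pumping length.
Take w = 0^p 1^p 2^{2p} ∈ L (with i=j=p, i+j=2p), |w| = 4p ≥ p.
Write w = xyz as guaranteed by the lemma, with |xy| ≤ p and y is nonempty.
Since the first p symbols of w are all 0's and |xy| ≤ p, y lies entirely in the leading 0-block: y = 0^k for some k with 1 ≤ k ≤ p.
Consider xy^2z = 0^{p+k} 1^p 2^{2p}. Now the 0- and 1-counts sum to 2p+k, but the 2-count is 2p ≠ 2p+k. So xy^2z ∉ L.
Contradiction. Therefore L is not regular.

0^{p+k} 1^p 2^{2p}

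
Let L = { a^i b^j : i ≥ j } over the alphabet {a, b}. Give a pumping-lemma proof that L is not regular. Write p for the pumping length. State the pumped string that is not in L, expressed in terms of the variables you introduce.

a^{p-k} b^p

Assume L is regular; let p be its pumping constant.
Choose w = a^p b^p ∈ L, with |w| = 2p ≥ p.
Write w = xyz as guaranteed by the lemma, with |xy| ≤ p and |y| > 0.
The first p characters of w are a's, so xy (and hence y) consists only of a's. Write y = a^k, 1 ≤ k ≤ p.
Consider xy^0z = xz = a^{p-k} b^p. Since k ≥ 1, the a-count p-k is less than p, so i ≥ j fails; thus xz ∉ L.
This contradicts the pumping lemma, so L is not regular.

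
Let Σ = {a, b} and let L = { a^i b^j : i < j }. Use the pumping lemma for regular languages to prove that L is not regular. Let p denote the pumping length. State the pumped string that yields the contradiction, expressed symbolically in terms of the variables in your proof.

a^{p+k} b^{p+1}

Assume L is regular; let p be its pumping constant.
Choose w = a^p b^{p+1} ∈ L, with |w| = 2p+1 ≥ p.
By the pumping lemma, w = xyz with |xy| ≤ p and |y| ≥ 1.
Because |xy| ≤ p and w begins with p copies of a, we have y = a^k with 1 ≤ k ≤ p.
Consider xy^2z = a^{p+k} b^{p+1}. Since k ≥ 1, the a-count p+k is at least p+1, so i < j fails; thus xy^2z ∉ L.
Contradiction. Therefore L is not regular.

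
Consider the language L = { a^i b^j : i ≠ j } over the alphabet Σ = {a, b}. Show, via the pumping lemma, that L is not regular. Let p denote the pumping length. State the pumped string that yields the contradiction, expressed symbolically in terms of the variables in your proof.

Assume L is regular. Let p be the pumping length given by the pumping lemma.
Choose w = a^p b^{p+p!}. Since p ≠ p+p!, w ∈ L; and |w| ≥ p.
Write w = xyz as guaranteed by the lemma, with |xy| ≤ p and y is nonempty.
Since the first p symbols of w are all a's and |xy| ≤ p, y lies entirely in the leading a-block: y = a^k for some k with 1 ≤ k ≤ p.
Since 1 ≤ k ≤ p, k divides p!; set t = 1 + p!/k. Then xy^t z has p + (p!/k)·k = p + p! copies of a. Now the a-count equals the b-count, so i ≠ j fails. So xy^t z = a^{p+p!} b^{p+p!} ∉ L.
This contradicts the pumping lemma, so L is not regular.

a^{p+p!} b^{p+p!}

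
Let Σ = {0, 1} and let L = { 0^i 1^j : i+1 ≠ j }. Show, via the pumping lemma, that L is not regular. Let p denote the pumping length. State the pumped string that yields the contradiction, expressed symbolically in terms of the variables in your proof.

0^{p+p!} 1^{p+p!+1}

Suppose for contradiction that L is regular, and let p be the pumping length.
Choose w = 0^p 1^{p+p!+1}. Since p ≠ (p+p!+1)-1 = p+p!, w ∈ L; and |w| ≥ p.
By the pumping lemma, w = xyz with |xy| ≤ p and |y| > 0.
The first p characters of w are 0's, so xy (and hence y) consists only of 0's. Write y = 0^k, 1 ≤ k ≤ p.
Since 1 ≤ k ≤ p, k divides p!; set t = 1 + p!/k. Then xy^t z has p + (p!/k)·k = p + p! copies of 0. Now the 0-count is p+p! and (1-count)-1 = (p+p!+1)-1 = p+p!, so i+1 ≠ j fails. So xy^t z = 0^{p+p!} 1^{p+p!+1} ∉ L.
This contradicts the pumping lemma, so L is not regular.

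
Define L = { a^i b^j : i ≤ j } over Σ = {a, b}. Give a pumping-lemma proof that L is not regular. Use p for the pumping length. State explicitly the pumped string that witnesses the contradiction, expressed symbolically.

a^{p+k} b^p

Assume L is regular; let p be its pumping constant.
Choose w = a^p b^p ∈ L, with |w| = 2p ≥ p.
Write w = xyz as guaranteed by the lemma, with |xy| ≤ p and |y| ≥ 1.
Since the first p symbols of w are all a's and |xy| ≤ p, y lies entirely in the leading a-block: y = a^k for some k with 1 ≤ k ≤ p.
Consider xy^2z = a^{p+k} b^p. Since k ≥ 1, the a-count p+k exceeds the b-count p, so i ≤ j fails; thus xy^2z ∉ L.
Contradiction. Therefore L is not regular.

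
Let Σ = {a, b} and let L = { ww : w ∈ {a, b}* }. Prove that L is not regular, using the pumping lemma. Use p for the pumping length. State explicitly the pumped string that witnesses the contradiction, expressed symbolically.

Assume L is regular. Let p be the pumping length given by the pumping lemma.
Take w = a^p b^p a^p b^p = uu where u = a^pb^p; then w ∈ L and |w| = 4p ≥ p.
The pumping lemma gives a decomposition w = xyz where |xy| ≤ p and y is nonempty.
Since the first p symbols of w are all a's and |xy| ≤ p, y lies entirely in the leading a-block: y = a^k for some k with 1 ≤ k ≤ p.
Pump with i = 2: xy^2z = a^{p+k} b^p a^p b^p, of length 4p+k. Suppose this equals vv. The string starts with a and ends with b, so v does too; thus the boundary between the two copies of v is a b→a transition. There is exactly one such transition, at position 2p+k, so |v| = 2p+k and |vv| = 4p+2k ≠ 4p+k since k ≥ 1. So xy^2z ∉ L.
This contradicts the pumping lemma, so L is not regular.

a^{p+k} b^p a^p b^p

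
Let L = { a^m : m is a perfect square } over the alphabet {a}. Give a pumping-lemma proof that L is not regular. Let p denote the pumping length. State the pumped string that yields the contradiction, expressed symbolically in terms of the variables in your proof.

Assume L is regular; let p be its pumping constant.
Take w = a^{p²} ∈ L with |w| = p² ≥ p.
By the pumping lemma, w = xyz with |xy| ≤ p and y is nonempty.
Then y = a^k for some k with 1 ≤ k ≤ p.
Pump with i = 2: xy^2z = a^{p²+k}. Since 1 ≤ k ≤ p, p² < p²+k ≤ p²+p < (p+1)², so p²+k lies strictly between consecutive squares and is not a perfect square. So xy^2z ∉ L.
Contradiction. Therefore L is not regular.

a^{p²+k}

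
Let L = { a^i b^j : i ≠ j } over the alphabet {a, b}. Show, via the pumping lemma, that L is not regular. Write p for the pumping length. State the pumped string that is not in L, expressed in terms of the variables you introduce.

Suppose for contradiction that L is regular, and let p be the pumping length.
Choose w = a^p b^{p+p!}. Since p ≠ p+p!, w ∈ L; and |w| ≥ p.
The pumping lemma gives a decomposition w = xyz where |xy| ≤ p and |y| ≥ 1.
Since the first p symbols of w are all a's and |xy| ≤ p, y lies entirely in the leading a-block: y = a^k for some k with 1 ≤ k ≤ p.
Since 1 ≤ k ≤ p, k divides p!; set t = 1 + p!/k. Then xy^t z has p + (p!/k)·k = p + p! copies of a. Now the a-count equals the b-count, so i ≠ j fails. So xy^t z = a^{p+p!} b^{p+p!} ∉ L.
This contradicts the pumping lemma, so L is not regular.

a^{p+p!} b^{p+p!}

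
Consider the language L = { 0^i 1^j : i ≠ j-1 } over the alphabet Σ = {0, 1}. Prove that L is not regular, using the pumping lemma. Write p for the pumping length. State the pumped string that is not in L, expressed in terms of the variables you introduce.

0^{p+p!} 1^{p+p!+1}

Toward a contradiction, assume L is regular with pumping length p.
Choose w = 0^p 1^{p+p!+1}. Since p ≠ (p+p!+1)-1 = p+p!, w ∈ L; and |w| ≥ p.
Write w = xyz as guaranteed by the lemma, with |xy| ≤ p and |y| ≥ 1.
The first p characters of w are 0's, so xy (and hence y) consists only of 0's. Write y = 0^k, 1 ≤ k ≤ p.
Since 1 ≤ k ≤ p, k divides p!; set t = 1 + p!/k. Then xy^t z has p + (p!/k)·k = p + p! copies of 0. Now the 0-count is p+p! and (1-count)-1 = (p+p!+1)-1 = p+p!, so i ≠ j-1 fails. So xy^t z = 0^{p+p!} 1^{p+p!+1} ∉ L.
This contradicts the pumping lemma, so L is not regular.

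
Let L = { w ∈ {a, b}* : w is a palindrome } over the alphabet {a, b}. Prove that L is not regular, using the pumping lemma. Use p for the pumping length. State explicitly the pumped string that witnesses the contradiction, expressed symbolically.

Assume L is regular; let p be its pumping constant.
Take w = a^p b a^p, a palindrome of length 2p+1 ≥ p.
The pumping lemma gives a decomposition w = xyz where |xy| ≤ p and y is nonempty.
The first p characters of w are a's, so xy (and hence y) consists only of a's. Write y = a^k, 1 ≤ k ≤ p.
Pump with i = 2: xy^2z = a^{p+k} b a^p. Its reverse is a^p b a^{p+k}, which differs from xy^2z since k ≥ 1. So xy^2z is not a palindrome and xy^2z ∉ L.
This is a contradiction; hence L is not regular.

a^{p+k} b a^p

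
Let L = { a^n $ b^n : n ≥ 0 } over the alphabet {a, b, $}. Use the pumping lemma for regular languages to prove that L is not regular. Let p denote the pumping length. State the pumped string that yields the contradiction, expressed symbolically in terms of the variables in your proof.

Assume L is regular; let p be its pumping constant.
Take w = a^p $ b^p ∈ L with |w| = 2p+1 ≥ p.
Write w = xyz as guaranteed by the lemma, with |xy| ≤ p and |y| > 0.
The first p characters of w are a's, so xy (and hence y) consists only of a's. Write y = a^k, 1 ≤ k ≤ p.
Pump with i = 2: xy^2z = a^{p+k} $ b^p, which would require p+k = p. But k ≥ 1, so xy^2z ∉ L.
This is a contradiction; hence L is not regular.

a^{p+k} $ b^p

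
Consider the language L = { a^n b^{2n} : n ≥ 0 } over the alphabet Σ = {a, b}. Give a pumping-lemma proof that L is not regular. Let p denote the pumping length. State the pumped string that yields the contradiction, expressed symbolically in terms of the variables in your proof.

Assume L is regular; let p be its pumping constant.
Let w = a^p b^{2p} ∈ L; note |w| = 3p ≥ p.
The pumping lemma gives a decomposition w = xyz where |xy| ≤ p and |y| > 0.
Because |xy| ≤ p and w begins with p copies of a, we have y = a^k with 1 ≤ k ≤ p.
Pump with i = 2: xy^2z = a^{p+k} b^{2p}. For this to lie in L we would need 2p = 2(p+k), which forces k = 0. But k ≥ 1, so xy^2z ∉ L.
Contradiction. Therefore L is not regular.

a^{p+k} b^{2p}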